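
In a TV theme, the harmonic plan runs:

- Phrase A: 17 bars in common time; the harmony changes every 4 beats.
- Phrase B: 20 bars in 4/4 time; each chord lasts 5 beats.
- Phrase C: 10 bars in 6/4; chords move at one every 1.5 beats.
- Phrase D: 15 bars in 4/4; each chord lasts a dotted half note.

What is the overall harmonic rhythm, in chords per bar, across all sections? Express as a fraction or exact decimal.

1.5 chords per bar

A: 17 × 4 = 68 beats ÷ 4 = 17 chords.
B: 20 × 4 = 80 beats ÷ 5 = 16 chords.
C: 10 × 6 = 60 beats ÷ 1.5 = 40 chords.
D: 15 × 4 = 60 beats ÷ 3 = 20 chords.
Overall: 93 chords over 62 bars → 93/62 = 1.5 chords per bar.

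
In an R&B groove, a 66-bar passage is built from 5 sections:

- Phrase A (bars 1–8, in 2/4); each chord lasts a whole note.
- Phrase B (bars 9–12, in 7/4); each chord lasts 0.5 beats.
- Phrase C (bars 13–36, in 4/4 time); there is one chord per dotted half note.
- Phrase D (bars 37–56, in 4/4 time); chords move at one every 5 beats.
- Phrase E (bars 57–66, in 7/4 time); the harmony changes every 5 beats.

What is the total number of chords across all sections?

A: 8·2 = 16 beats, 16/4 = 4 chords.
B: 4·7 = 28 beats, 28/0.5 = 56 chords.
C: 24·4 = 96 beats, 96/3 = 32 chords.
D: 20·4 = 80 beats, 80/5 = 16 chords.
E: 10·7 = 70 beats, 70/5 = 14 chords.
Total: 4 + 56 + 32 + 16 + 14 = 122.

122 chords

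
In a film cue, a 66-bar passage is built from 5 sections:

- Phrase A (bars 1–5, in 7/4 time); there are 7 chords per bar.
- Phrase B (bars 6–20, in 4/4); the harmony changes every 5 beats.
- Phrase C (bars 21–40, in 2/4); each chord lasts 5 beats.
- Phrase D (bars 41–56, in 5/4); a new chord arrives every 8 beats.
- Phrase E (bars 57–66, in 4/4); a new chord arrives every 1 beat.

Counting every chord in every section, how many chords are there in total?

105 chords

A: 5·7 = 35 beats, 35/1 = 35 chords.
B: 15·4 = 60 beats, 60/5 = 12 chords.
C: 20·2 = 40 beats, 40/5 = 8 chords.
D: 16·5 = 80 beats, 80/8 = 10 chords.
E: 10·4 = 40 beats, 40/1 = 40 chords.
Total: 35 + 12 + 8 + 10 + 40 = 105.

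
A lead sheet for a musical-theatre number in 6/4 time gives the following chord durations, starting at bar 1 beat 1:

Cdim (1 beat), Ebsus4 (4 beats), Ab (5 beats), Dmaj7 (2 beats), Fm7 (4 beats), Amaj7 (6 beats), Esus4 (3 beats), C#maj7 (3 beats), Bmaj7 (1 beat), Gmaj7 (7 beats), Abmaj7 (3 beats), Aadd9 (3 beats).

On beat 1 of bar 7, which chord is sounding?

Beat 1 of bar 7 is beat (7−1)×6 + 1 = 37 overall.
Running totals: Cdim ends at 1, Ebsus4 ends at 5, Ab ends at 10, Dmaj7 ends at 12, Fm7 ends at 16, Amaj7 ends at 22, Esus4 ends at 25, C#maj7 ends at 28, Bmaj7 ends at 29, Gmaj7 ends at 36, Abmaj7 ends at 39.
Beat 37 falls within Abmaj7.

Abmaj7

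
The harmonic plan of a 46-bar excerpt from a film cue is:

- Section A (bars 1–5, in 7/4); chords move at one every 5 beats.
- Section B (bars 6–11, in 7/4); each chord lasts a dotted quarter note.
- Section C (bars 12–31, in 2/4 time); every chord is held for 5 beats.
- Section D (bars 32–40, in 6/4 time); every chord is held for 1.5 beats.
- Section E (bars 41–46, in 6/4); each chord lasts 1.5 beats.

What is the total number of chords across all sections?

103 chords

A: 5·7 = 35 beats, 35/5 = 7 chords.
B: 6·7 = 42 beats, 42/1.5 = 28 chords.
C: 20·2 = 40 beats, 40/5 = 8 chords.
D: 9·6 = 54 beats, 54/1.5 = 36 chords.
E: 6·6 = 36 beats, 36/1.5 = 24 chords.
Total: 7 + 28 + 8 + 36 + 24 = 103.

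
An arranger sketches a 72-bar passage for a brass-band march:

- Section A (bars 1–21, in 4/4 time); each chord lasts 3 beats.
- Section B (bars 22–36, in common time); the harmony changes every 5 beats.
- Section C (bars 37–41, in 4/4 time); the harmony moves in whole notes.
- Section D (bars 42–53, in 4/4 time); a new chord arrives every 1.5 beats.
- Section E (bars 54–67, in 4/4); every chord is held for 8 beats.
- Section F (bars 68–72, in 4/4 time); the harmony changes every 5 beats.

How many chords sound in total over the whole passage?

A has 84 beats and chords last 3 each, so 28 chords.
B has 60 beats and chords last 5 each, so 12 chords.
C has 20 beats and chords last 4 each, so 5 chords.
D has 48 beats and chords last 1.5 each, so 32 chords.
E has 56 beats and chords last 8 each, so 7 chords.
F has 20 beats and chords last 5 each, so 4 chords.
Total: 28 + 12 + 5 + 32 + 7 + 4 = 88.

88 chords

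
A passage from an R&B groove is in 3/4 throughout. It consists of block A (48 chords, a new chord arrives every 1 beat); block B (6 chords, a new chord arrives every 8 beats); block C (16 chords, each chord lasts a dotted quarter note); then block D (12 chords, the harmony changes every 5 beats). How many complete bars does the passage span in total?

A: 48 × 1 = 48 beats = 16 bars.
B: 6 × 8 = 48 beats = 16 bars.
C: 16 × 1.5 = 24 beats = 8 bars.
D: 12 × 5 = 60 beats = 20 bars.
Total: 16 + 16 + 8 + 20 = 60 bars.

60 bars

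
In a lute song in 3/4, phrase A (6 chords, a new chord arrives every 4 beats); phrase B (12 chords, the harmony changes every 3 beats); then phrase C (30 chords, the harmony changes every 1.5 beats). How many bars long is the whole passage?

A: 6 × 4 = 24 beats = 8 bars.
B: 12 × 3 = 36 beats = 12 bars.
C: 30 × 1.5 = 45 beats = 15 bars.
Total: 8 + 12 + 15 = 35 bars.

35 bars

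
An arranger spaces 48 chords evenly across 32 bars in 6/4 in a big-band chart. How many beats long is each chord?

4 beats

32 bars × 6 beats/bar = 192 beats total.
192 beats ÷ 48 chords = 4 beats per chord.
(That is a whole note.)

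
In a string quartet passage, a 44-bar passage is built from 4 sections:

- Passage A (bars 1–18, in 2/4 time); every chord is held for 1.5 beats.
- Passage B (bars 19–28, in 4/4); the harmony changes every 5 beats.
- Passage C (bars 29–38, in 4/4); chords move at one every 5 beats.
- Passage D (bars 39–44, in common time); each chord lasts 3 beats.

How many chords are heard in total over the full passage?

48 chords

A: 18·2 = 36 beats, 36/1.5 = 24 chords.
B: 10·4 = 40 beats, 40/5 = 8 chords.
C: 10·4 = 40 beats, 40/5 = 8 chords.
D: 6·4 = 24 beats, 24/3 = 8 chords.
Total: 24 + 8 + 8 + 8 = 48.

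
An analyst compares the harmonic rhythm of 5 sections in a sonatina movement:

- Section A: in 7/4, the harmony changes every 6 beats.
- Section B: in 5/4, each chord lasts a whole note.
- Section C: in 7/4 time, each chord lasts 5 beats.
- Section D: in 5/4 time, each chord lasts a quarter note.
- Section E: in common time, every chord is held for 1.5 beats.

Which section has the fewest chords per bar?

A: 7/6 = 7/6 chords/bar.
B: 5/4 = 1.25 chords/bar.
C: 7/5 = 1.4 chords/bar.
D: 5/1 = 5 chords/bar.
E: 4/1.5 = 8/3 chords/bar.
Slowest is A at 7/6 chords/bar.

Section A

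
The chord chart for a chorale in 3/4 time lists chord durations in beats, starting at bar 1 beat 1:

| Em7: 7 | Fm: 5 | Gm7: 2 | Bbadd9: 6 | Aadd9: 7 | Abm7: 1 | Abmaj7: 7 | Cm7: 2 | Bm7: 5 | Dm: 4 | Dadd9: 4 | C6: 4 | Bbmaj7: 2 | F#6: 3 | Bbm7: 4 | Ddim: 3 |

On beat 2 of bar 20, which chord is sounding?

Beat 2 of bar 20 is beat (20−1)×3 + 2 = 59 overall.
Running totals: Em7 ends at 7, Fm ends at 12, Gm7 ends at 14, Bbadd9 ends at 20, Aadd9 ends at 27, Abm7 ends at 28, Abmaj7 ends at 35, Cm7 ends at 37, Bm7 ends at 42, Dm ends at 46, Dadd9 ends at 50, C6 ends at 54, Bbmaj7 ends at 56, F#6 ends at 59.
Beat 59 falls within F#6.

F#6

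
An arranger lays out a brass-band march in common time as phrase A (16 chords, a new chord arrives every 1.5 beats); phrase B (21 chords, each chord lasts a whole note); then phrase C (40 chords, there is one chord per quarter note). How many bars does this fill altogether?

37 bars

A: 16 × 1.5 = 24 beats = 6 bars.
B: 21 × 4 = 84 beats = 21 bars.
C: 40 × 1 = 40 beats = 10 bars.
Total: 6 + 21 + 10 = 37 bars.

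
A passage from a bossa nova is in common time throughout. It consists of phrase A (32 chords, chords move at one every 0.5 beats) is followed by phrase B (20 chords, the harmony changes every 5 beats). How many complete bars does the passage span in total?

A: 32 × 0.5 = 16 beats = 4 bars.
B: 20 × 5 = 100 beats = 25 bars.
Total: 4 + 25 = 29 bars.

29 bars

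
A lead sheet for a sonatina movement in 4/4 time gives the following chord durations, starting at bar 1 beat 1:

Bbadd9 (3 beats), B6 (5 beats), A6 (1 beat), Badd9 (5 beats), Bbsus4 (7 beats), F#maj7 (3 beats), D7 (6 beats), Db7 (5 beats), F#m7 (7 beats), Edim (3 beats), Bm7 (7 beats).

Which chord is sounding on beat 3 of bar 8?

Db7

Beat 3 of bar 8 is beat (8−1)×4 + 3 = 31 overall.
Running totals: Bbadd9 ends at 3, B6 ends at 8, A6 ends at 9, Badd9 ends at 14, Bbsus4 ends at 21, F#maj7 ends at 24, D7 ends at 30, Db7 ends at 35.
Beat 31 falls within Db7.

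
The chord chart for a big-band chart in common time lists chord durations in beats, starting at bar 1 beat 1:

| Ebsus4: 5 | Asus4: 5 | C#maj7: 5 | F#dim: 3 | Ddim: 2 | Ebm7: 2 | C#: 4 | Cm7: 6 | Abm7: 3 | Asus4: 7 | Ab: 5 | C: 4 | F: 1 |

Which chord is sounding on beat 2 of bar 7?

C#

Beat 2 of bar 7 is beat (7−1)×4 + 2 = 26 overall.
Running totals: Ebsus4 ends at 5, Asus4 ends at 10, C#maj7 ends at 15, F#dim ends at 18, Ddim ends at 20, Ebm7 ends at 22, C# ends at 26.
Beat 26 falls within C#.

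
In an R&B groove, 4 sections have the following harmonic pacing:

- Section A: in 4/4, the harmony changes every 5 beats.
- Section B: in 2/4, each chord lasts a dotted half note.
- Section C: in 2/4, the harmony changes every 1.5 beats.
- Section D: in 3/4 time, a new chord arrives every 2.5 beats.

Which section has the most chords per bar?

Section C

A: 4 beats/bar ÷ 5 beats/chord = 0.8 chords/bar.
B: 2 beats/bar ÷ 3 beats/chord = 2/3 chords/bar.
C: 2 beats/bar ÷ 1.5 beats/chord = 4/3 chords/bar.
D: 3 beats/bar ÷ 2.5 beats/chord = 1.2 chords/bar.
Fastest is C at 4/3 chords/bar.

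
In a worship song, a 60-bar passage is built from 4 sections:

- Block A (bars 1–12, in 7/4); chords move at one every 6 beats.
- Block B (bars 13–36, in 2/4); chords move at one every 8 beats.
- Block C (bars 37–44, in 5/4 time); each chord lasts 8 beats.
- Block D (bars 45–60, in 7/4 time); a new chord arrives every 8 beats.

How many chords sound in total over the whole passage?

39 chords

A: 12·7 = 84 beats, 84/6 = 14 chords.
B: 24·2 = 48 beats, 48/8 = 6 chords.
C: 8·5 = 40 beats, 40/8 = 5 chords.
D: 16·7 = 112 beats, 112/8 = 14 chords.
Total: 14 + 6 + 5 + 14 = 39.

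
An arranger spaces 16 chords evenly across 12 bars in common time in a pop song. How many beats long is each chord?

12 bars × 4 beats/bar = 48 beats total.
48 beats ÷ 16 chords = 3 beats per chord.
(That is a dotted half note.)

3 beats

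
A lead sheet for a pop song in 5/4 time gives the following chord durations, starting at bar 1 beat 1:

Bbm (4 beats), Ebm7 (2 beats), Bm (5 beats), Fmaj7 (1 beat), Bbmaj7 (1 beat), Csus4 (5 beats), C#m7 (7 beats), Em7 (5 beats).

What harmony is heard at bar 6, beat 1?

Beat 1 of bar 6 is beat (6−1)×5 + 1 = 26 overall.
Running totals: Bbm ends at 4, Ebm7 ends at 6, Bm ends at 11, Fmaj7 ends at 12, Bbmaj7 ends at 13, Csus4 ends at 18, C#m7 ends at 25, Em7 ends at 30.
Beat 26 falls within Em7.

Em7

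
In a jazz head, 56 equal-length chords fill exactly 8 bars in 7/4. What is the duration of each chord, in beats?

8 bars × 7 beats/bar = 56 beats total.
56 beats ÷ 56 chords = 1 beats per chord.
(That is a quarter note.)

1 beat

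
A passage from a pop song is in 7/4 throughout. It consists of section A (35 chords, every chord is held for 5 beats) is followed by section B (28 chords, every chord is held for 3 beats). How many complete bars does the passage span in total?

37 bars

A: 35 × 5 = 175 beats = 25 bars.
B: 28 × 3 = 84 beats = 12 bars.
Total: 25 + 12 = 37 bars.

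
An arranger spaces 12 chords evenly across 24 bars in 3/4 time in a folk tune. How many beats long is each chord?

24 bars × 3 beats/bar = 72 beats total.
72 beats ÷ 12 chords = 6 beats per chord.

6 beats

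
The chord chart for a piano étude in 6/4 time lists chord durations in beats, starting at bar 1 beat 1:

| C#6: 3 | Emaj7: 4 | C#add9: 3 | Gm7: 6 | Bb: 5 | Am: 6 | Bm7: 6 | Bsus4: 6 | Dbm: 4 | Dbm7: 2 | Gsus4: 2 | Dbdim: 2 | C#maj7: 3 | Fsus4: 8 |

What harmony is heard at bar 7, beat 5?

Beat 5 of bar 7 is beat (7−1)×6 + 5 = 41 overall.
Running totals: C#6 ends at 3, Emaj7 ends at 7, C#add9 ends at 10, Gm7 ends at 16, Bb ends at 21, Am ends at 27, Bm7 ends at 33, Bsus4 ends at 39, Dbm ends at 43.
Beat 41 falls within Dbm.

Dbm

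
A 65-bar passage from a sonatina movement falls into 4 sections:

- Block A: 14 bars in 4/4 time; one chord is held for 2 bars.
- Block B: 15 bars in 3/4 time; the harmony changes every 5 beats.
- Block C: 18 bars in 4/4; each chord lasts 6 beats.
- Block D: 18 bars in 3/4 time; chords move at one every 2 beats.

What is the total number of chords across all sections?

A: 14·4 = 56 beats, 56/8 = 7 chords.
B: 15·3 = 45 beats, 45/5 = 9 chords.
C: 18·4 = 72 beats, 72/6 = 12 chords.
D: 18·3 = 54 beats, 54/2 = 27 chords.
Total: 7 + 9 + 12 + 27 = 55.

55 chords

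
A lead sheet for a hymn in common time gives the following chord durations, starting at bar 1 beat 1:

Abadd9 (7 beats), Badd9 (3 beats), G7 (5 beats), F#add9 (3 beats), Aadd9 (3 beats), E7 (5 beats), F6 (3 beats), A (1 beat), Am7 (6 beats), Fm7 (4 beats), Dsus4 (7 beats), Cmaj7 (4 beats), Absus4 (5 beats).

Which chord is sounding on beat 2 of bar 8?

A

Beat 2 of bar 8 is beat (8−1)×4 + 2 = 30 overall.
Running totals: Abadd9 ends at 7, Badd9 ends at 10, G7 ends at 15, F#add9 ends at 18, Aadd9 ends at 21, E7 ends at 26, F6 ends at 29, A ends at 30.
Beat 30 falls within A.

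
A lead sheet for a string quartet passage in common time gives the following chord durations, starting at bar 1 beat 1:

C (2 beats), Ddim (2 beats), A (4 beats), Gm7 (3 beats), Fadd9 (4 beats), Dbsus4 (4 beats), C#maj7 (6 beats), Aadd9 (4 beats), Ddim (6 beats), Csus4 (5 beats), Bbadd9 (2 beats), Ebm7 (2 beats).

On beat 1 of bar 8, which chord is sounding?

Aadd9

Beat 1 of bar 8 is beat (8−1)×4 + 1 = 29 overall.
Running totals: C ends at 2, Ddim ends at 4, A ends at 8, Gm7 ends at 11, Fadd9 ends at 15, Dbsus4 ends at 19, C#maj7 ends at 25, Aadd9 ends at 29.
Beat 29 falls within Aadd9.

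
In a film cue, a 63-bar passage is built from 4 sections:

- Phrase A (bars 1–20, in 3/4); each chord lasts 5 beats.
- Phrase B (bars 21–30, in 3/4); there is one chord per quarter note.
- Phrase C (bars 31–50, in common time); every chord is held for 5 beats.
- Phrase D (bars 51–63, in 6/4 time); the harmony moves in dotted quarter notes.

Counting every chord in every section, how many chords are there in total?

110 chords

A: 20·3 = 60 beats, 60/5 = 12 chords.
B: 10·3 = 30 beats, 30/1 = 30 chords.
C: 20·4 = 80 beats, 80/5 = 16 chords.
D: 13·6 = 78 beats, 78/1.5 = 52 chords.
Total: 12 + 30 + 16 + 52 = 110.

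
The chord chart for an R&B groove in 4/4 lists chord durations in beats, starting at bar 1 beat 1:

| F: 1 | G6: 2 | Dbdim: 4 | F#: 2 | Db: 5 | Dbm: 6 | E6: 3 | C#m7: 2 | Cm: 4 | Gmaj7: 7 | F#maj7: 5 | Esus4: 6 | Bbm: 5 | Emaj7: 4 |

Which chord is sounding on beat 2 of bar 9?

Gmaj7

Beat 2 of bar 9 is beat (9−1)×4 + 2 = 34 overall.
Running totals: F ends at 1, G6 ends at 3, Dbdim ends at 7, F# ends at 9, Db ends at 14, Dbm ends at 20, E6 ends at 23, C#m7 ends at 25, Cm ends at 29, Gmaj7 ends at 36.
Beat 34 falls within Gmaj7.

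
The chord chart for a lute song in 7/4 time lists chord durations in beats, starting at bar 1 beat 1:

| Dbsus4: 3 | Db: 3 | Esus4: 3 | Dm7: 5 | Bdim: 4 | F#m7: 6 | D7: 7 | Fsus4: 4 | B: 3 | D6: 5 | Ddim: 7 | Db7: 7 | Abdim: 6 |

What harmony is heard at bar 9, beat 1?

Beat 1 of bar 9 is beat (9−1)×7 + 1 = 57 overall.
Running totals: Dbsus4 ends at 3, Db ends at 6, Esus4 ends at 9, Dm7 ends at 14, Bdim ends at 18, F#m7 ends at 24, D7 ends at 31, Fsus4 ends at 35, B ends at 38, D6 ends at 43, Ddim ends at 50, Db7 ends at 57.
Beat 57 falls within Db7.

Db7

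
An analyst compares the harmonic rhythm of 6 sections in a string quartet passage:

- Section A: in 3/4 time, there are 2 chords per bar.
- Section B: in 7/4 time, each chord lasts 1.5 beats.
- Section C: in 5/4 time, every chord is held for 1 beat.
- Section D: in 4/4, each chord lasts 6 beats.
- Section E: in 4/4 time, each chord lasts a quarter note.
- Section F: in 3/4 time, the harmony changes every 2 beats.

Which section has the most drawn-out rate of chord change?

Section D

A: 3 beats/bar ÷ 1.5 beats/chord = 2 chords/bar.
B: 7 beats/bar ÷ 1.5 beats/chord = 14/3 chords/bar.
C: 5 beats/bar ÷ 1 beat/chord = 5 chords/bar.
D: 4 beats/bar ÷ 6 beats/chord = 2/3 chords/bar.
E: 4 beats/bar ÷ 1 beat/chord = 4 chords/bar.
F: 3 beats/bar ÷ 2 beats/chord = 1.5 chords/bar.
Slowest is D at 2/3 chords/bar.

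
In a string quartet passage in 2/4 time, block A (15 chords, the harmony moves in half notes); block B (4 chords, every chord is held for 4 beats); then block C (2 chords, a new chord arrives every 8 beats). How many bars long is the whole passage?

31 bars

A: 15 × 2 = 30 beats = 15 bars.
B: 4 × 4 = 16 beats = 8 bars.
C: 2 × 8 = 16 beats = 8 bars.
Total: 15 + 8 + 8 = 31 bars.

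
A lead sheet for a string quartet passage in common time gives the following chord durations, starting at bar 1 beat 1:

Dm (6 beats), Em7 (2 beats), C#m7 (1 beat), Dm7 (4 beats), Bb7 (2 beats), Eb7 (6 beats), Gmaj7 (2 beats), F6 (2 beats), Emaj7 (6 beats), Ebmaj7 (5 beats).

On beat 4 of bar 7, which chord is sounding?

Beat 4 of bar 7 is beat (7−1)×4 + 4 = 28 overall.
Running totals: Dm ends at 6, Em7 ends at 8, C#m7 ends at 9, Dm7 ends at 13, Bb7 ends at 15, Eb7 ends at 21, Gmaj7 ends at 23, F6 ends at 25, Emaj7 ends at 31.
Beat 28 falls within Emaj7.

Emaj7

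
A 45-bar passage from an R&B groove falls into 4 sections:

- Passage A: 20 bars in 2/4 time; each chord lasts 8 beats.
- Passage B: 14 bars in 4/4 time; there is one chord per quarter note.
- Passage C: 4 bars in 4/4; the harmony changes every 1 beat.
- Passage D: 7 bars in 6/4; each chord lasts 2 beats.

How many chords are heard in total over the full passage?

A has 40 beats and chords last 8 each, so 5 chords.
B has 56 beats and chords last 1 each, so 56 chords.
C has 16 beats and chords last 1 each, so 16 chords.
D has 42 beats and chords last 2 each, so 21 chords.
Total: 5 + 56 + 16 + 21 = 98.

98 chords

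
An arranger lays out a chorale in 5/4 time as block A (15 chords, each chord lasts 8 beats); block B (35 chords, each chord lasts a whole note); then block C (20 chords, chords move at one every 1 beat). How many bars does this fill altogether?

A: 15 × 8 = 120 beats = 24 bars.
B: 35 × 4 = 140 beats = 28 bars.
C: 20 × 1 = 20 beats = 4 bars.
Total: 24 + 28 + 4 = 56 bars.

56 bars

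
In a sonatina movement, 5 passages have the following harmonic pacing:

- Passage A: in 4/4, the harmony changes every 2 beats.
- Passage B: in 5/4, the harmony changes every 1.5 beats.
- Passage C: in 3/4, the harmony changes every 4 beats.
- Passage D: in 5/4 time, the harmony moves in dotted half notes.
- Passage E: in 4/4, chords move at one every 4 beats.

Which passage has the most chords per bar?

A: 4/2 = 2 chords/bar.
B: 5/1.5 = 10/3 chords/bar.
C: 3/4 = 0.75 chords/bar.
D: 5/3 = 5/3 chords/bar.
E: 4/4 = 1 chord/bar.
Fastest is B at 10/3 chords/bar.

Passage B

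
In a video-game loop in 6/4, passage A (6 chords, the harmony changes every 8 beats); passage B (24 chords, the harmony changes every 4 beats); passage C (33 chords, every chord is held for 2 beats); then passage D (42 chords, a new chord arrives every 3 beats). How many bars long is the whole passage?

56 bars

A: 6 × 8 = 48 beats = 8 bars.
B: 24 × 4 = 96 beats = 16 bars.
C: 33 × 2 = 66 beats = 11 bars.
D: 42 × 3 = 126 beats = 21 bars.
Total: 8 + 16 + 11 + 21 = 56 bars.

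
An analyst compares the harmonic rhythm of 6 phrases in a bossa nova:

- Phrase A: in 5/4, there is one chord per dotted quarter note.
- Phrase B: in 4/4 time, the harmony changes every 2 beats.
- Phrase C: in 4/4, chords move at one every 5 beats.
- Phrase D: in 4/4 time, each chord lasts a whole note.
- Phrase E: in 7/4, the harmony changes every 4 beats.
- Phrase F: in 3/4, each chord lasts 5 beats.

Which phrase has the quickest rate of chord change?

A: 5 beats/bar ÷ 1.5 beats/chord = 10/3 chords/bar.
B: 4 beats/bar ÷ 2 beats/chord = 2 chords/bar.
C: 4 beats/bar ÷ 5 beats/chord = 0.8 chords/bar.
D: 4 beats/bar ÷ 4 beats/chord = 1 chord/bar.
E: 7 beats/bar ÷ 4 beats/chord = 1.75 chords/bar.
F: 3 beats/bar ÷ 5 beats/chord = 0.6 chords/bar.
Fastest is A at 10/3 chords/bar.

Phrase A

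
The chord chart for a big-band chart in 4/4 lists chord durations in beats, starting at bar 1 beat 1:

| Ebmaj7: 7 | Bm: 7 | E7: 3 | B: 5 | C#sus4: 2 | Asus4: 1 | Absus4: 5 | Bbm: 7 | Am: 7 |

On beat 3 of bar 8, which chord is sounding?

Beat 3 of bar 8 is beat (8−1)×4 + 3 = 31 overall.
Running totals: Ebmaj7 ends at 7, Bm ends at 14, E7 ends at 17, B ends at 22, C#sus4 ends at 24, Asus4 ends at 25, Absus4 ends at 30, Bbm ends at 37.
Beat 31 falls within Bbm.

Bbm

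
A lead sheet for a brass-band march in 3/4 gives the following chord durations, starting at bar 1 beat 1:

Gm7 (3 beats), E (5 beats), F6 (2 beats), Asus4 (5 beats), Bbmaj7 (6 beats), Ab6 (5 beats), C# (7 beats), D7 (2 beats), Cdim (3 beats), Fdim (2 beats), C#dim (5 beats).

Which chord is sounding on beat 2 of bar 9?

Ab6

Beat 2 of bar 9 is beat (9−1)×3 + 2 = 26 overall.
Running totals: Gm7 ends at 3, E ends at 8, F6 ends at 10, Asus4 ends at 15, Bbmaj7 ends at 21, Ab6 ends at 26.
Beat 26 falls within Ab6.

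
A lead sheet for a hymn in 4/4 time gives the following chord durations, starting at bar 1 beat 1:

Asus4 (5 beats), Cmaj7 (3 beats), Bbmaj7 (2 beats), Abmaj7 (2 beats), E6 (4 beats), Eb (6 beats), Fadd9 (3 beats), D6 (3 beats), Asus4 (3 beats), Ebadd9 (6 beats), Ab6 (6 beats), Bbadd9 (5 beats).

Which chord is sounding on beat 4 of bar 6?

Fadd9

Beat 4 of bar 6 is beat (6−1)×4 + 4 = 24 overall.
Running totals: Asus4 ends at 5, Cmaj7 ends at 8, Bbmaj7 ends at 10, Abmaj7 ends at 12, E6 ends at 16, Eb ends at 22, Fadd9 ends at 25.
Beat 24 falls within Fadd9.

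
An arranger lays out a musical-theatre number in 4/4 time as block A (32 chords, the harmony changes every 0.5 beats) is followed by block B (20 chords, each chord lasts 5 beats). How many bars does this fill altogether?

29 bars

A: 32 × 0.5 = 16 beats = 4 bars.
B: 20 × 5 = 100 beats = 25 bars.
Total: 4 + 25 = 29 bars.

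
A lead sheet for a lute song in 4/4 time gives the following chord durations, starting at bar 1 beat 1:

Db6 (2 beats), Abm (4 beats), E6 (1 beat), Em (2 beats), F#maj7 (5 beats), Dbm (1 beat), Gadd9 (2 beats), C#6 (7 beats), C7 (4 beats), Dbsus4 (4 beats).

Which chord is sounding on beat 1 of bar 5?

Beat 1 of bar 5 is beat (5−1)×4 + 1 = 17 overall.
Running totals: Db6 ends at 2, Abm ends at 6, E6 ends at 7, Em ends at 9, F#maj7 ends at 14, Dbm ends at 15, Gadd9 ends at 17.
Beat 17 falls within Gadd9.

Gadd9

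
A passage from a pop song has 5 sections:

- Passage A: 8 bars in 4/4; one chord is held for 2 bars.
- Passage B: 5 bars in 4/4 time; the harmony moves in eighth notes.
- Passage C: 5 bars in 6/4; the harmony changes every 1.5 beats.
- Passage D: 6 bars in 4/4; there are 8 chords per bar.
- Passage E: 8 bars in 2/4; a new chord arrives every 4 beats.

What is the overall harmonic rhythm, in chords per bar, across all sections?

3.625 chords per bar

A: 8 bars of 4 beats is 32 beats; at 8 beats each that's 4 chords.
B: 5 bars of 4 beats is 20 beats; at 0.5 beats each that's 40 chords.
C: 5 bars of 6 beats is 30 beats; at 1.5 beats each that's 20 chords.
D: 6 bars of 4 beats is 24 beats; at 0.5 beats each that's 48 chords.
E: 8 bars of 2 beats is 16 beats; at 4 beats each that's 4 chords.
Overall: 116 chords over 32 bars → 116/32 = 3.625 chords per bar.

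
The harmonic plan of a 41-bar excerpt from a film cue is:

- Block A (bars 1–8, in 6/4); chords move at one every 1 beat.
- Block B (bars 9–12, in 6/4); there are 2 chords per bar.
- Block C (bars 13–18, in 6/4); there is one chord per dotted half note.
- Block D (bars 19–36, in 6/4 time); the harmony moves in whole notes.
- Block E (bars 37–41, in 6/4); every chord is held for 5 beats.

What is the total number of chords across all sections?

101 chords

A: 8·6 = 48 beats, 48/1 = 48 chords.
B: 4·6 = 24 beats, 24/3 = 8 chords.
C: 6·6 = 36 beats, 36/3 = 12 chords.
D: 18·6 = 108 beats, 108/4 = 27 chords.
E: 5·6 = 30 beats, 30/5 = 6 chords.
Total: 48 + 8 + 12 + 27 + 6 = 101.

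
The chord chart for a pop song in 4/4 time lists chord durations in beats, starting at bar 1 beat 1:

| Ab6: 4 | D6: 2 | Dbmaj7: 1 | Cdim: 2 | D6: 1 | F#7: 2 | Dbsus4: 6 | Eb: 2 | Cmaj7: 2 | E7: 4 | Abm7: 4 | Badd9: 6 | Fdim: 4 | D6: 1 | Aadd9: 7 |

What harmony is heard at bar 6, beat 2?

Beat 2 of bar 6 is beat (6−1)×4 + 2 = 22 overall.
Running totals: Ab6 ends at 4, D6 ends at 6, Dbmaj7 ends at 7, Cdim ends at 9, D6 ends at 10, F#7 ends at 12, Dbsus4 ends at 18, Eb ends at 20, Cmaj7 ends at 22.
Beat 22 falls within Cmaj7.

Cmaj7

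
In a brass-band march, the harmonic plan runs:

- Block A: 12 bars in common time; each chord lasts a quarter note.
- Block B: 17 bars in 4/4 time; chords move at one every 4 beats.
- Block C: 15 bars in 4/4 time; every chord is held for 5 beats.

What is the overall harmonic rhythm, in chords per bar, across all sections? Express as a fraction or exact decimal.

A: 12 × 4 = 48 beats ÷ 1 = 48 chords.
B: 17 × 4 = 68 beats ÷ 4 = 17 chords.
C: 15 × 4 = 60 beats ÷ 5 = 12 chords.
Overall: 77 chords over 44 bars → 77/44 = 1.75 chords per bar.

1.75 chords per bar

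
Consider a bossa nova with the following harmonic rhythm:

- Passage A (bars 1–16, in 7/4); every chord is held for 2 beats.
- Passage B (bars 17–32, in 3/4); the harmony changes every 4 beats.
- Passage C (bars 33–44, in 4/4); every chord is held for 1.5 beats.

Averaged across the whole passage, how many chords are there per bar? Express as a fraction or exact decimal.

25/11 chords per bar

A: 16 bars of 7 beats is 112 beats; at 2 beats each that's 56 chords.
B: 16 bars of 3 beats is 48 beats; at 4 beats each that's 12 chords.
C: 12 bars of 4 beats is 48 beats; at 1.5 beats each that's 32 chords.
Overall: 100 chords over 44 bars → 100/44 = 25/11 chords per bar.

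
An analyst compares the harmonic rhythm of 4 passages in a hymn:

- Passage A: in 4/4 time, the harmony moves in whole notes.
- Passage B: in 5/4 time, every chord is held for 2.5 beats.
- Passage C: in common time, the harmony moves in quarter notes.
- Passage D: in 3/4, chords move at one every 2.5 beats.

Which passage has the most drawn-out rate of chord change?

A: each chord is 4 beats in 4/4, so 1 per bar.
B: each chord is 2.5 beats in 5/4, so 2 per bar.
C: each chord is 1 beat in 4/4, so 4 per bar.
D: each chord is 2.5 beats in 3/4, so 1.2 per bar.
Slowest is A at 1 chords/bar.

Passage A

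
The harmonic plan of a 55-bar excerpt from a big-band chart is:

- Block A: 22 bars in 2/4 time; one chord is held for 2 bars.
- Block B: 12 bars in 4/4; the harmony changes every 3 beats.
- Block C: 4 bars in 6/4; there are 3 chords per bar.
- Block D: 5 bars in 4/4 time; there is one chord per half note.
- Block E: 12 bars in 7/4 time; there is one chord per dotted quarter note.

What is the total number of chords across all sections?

A: 22 bars × 2 beats = 44 beats; 4 beats/chord → 11 chords.
B: 12 bars × 4 beats = 48 beats; 3 beats/chord → 16 chords.
C: 4 bars × 6 beats = 24 beats; 2 beats/chord → 12 chords.
D: 5 bars × 4 beats = 20 beats; 2 beats/chord → 10 chords.
E: 12 bars × 7 beats = 84 beats; 1.5 beats/chord → 56 chords.
Total: 11 + 16 + 12 + 10 + 56 = 105.

105 chords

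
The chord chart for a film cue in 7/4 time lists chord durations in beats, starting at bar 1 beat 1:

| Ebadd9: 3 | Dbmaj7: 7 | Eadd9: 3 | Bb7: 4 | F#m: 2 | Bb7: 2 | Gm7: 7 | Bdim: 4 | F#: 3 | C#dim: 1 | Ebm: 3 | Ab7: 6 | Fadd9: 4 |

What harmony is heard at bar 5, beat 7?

F#

Beat 7 of bar 5 is beat (5−1)×7 + 7 = 35 overall.
Running totals: Ebadd9 ends at 3, Dbmaj7 ends at 10, Eadd9 ends at 13, Bb7 ends at 17, F#m ends at 19, Bb7 ends at 21, Gm7 ends at 28, Bdim ends at 32, F# ends at 35.
Beat 35 falls within F#.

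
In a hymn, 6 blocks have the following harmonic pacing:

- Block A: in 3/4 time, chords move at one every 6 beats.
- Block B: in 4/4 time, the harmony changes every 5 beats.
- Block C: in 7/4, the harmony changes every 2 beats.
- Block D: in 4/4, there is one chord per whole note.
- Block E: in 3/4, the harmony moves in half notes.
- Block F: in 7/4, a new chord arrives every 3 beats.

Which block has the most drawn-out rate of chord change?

Block A

A: each chord is 6 beats in 3/4, so 0.5 per bar.
B: each chord is 5 beats in 4/4, so 0.8 per bar.
C: each chord is 2 beats in 7/4, so 3.5 per bar.
D: each chord is 4 beats in 4/4, so 1 per bar.
E: each chord is 2 beats in 3/4, so 1.5 per bar.
F: each chord is 3 beats in 7/4, so 7/3 per bar.
Slowest is A at 0.5 chords/bar.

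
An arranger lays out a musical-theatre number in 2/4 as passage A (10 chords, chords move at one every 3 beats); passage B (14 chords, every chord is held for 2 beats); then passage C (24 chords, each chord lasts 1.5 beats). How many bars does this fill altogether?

A: 10 × 3 = 30 beats = 15 bars.
B: 14 × 2 = 28 beats = 14 bars.
C: 24 × 1.5 = 36 beats = 18 bars.
Total: 15 + 14 + 18 = 47 bars.

47 bars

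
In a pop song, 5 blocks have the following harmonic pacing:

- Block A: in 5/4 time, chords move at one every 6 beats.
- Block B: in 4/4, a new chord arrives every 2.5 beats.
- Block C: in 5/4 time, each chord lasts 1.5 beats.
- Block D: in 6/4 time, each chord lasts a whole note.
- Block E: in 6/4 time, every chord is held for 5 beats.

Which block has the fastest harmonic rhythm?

A: 5 beats/bar ÷ 6 beats/chord = 5/6 chords/bar.
B: 4 beats/bar ÷ 2.5 beats/chord = 1.6 chords/bar.
C: 5 beats/bar ÷ 1.5 beats/chord = 10/3 chords/bar.
D: 6 beats/bar ÷ 4 beats/chord = 1.5 chords/bar.
E: 6 beats/bar ÷ 5 beats/chord = 1.2 chords/bar.
Fastest is C at 10/3 chords/bar.

Block C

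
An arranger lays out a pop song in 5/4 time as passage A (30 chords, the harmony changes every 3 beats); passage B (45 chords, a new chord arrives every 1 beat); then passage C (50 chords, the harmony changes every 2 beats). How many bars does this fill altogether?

47 bars

A: 30 × 3 = 90 beats = 18 bars.
B: 45 × 1 = 45 beats = 9 bars.
C: 50 × 2 = 100 beats = 20 bars.
Total: 18 + 9 + 20 = 47 bars.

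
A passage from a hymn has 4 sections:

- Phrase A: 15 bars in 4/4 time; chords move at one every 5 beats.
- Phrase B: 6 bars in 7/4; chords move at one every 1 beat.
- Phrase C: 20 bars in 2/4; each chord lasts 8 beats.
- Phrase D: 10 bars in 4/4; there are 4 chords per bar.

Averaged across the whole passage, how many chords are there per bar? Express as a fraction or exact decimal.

A: 15 × 4 = 60 beats ÷ 5 = 12 chords.
B: 6 × 7 = 42 beats ÷ 1 = 42 chords.
C: 20 × 2 = 40 beats ÷ 8 = 5 chords.
D: 10 × 4 = 40 beats ÷ 1 = 40 chords.
Overall: 99 chords over 51 bars → 99/51 = 33/17 chords per bar.

33/17 chords per bar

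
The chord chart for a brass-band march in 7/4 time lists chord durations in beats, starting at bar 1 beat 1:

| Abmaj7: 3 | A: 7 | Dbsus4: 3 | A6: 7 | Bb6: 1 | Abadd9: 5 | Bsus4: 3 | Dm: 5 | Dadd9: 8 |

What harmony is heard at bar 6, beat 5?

Beat 5 of bar 6 is beat (6−1)×7 + 5 = 40 overall.
Running totals: Abmaj7 ends at 3, A ends at 10, Dbsus4 ends at 13, A6 ends at 20, Bb6 ends at 21, Abadd9 ends at 26, Bsus4 ends at 29, Dm ends at 34, Dadd9 ends at 42.
Beat 40 falls within Dadd9.

Dadd9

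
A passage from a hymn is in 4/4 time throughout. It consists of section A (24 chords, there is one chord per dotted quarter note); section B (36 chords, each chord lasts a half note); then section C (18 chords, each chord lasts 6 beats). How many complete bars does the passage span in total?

54 bars

A: 24 × 1.5 = 36 beats = 9 bars.
B: 36 × 2 = 72 beats = 18 bars.
C: 18 × 6 = 108 beats = 27 bars.
Total: 9 + 18 + 27 = 54 bars.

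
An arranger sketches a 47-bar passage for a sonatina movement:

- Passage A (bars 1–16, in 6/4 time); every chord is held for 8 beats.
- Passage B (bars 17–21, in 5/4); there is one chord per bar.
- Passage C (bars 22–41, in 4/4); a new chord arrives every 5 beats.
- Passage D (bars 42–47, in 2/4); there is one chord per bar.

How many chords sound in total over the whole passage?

39 chords

A has 96 beats and chords last 8 each, so 12 chords.
B has 25 beats and chords last 5 each, so 5 chords.
C has 80 beats and chords last 5 each, so 16 chords.
D has 12 beats and chords last 2 each, so 6 chords.
Total: 12 + 5 + 16 + 6 = 39.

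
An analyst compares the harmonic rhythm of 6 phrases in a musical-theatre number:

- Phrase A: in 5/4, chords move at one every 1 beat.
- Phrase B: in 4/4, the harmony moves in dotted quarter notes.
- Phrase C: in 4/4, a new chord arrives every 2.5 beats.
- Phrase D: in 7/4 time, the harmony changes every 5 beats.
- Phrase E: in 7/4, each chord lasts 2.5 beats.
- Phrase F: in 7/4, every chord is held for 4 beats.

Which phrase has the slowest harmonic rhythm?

A: each chord is 1 beat in 5/4, so 5 per bar.
B: each chord is 1.5 beats in 4/4, so 8/3 per bar.
C: each chord is 2.5 beats in 4/4, so 1.6 per bar.
D: each chord is 5 beats in 7/4, so 1.4 per bar.
E: each chord is 2.5 beats in 7/4, so 2.8 per bar.
F: each chord is 4 beats in 7/4, so 1.75 per bar.
Slowest is D at 1.4 chords/bar.

Phrase D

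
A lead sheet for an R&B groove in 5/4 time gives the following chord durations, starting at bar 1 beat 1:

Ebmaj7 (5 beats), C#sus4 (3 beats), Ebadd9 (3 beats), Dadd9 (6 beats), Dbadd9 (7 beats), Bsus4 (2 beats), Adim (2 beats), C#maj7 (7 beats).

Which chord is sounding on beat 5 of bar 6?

C#maj7

Beat 5 of bar 6 is beat (6−1)×5 + 5 = 30 overall.
Running totals: Ebmaj7 ends at 5, C#sus4 ends at 8, Ebadd9 ends at 11, Dadd9 ends at 17, Dbadd9 ends at 24, Bsus4 ends at 26, Adim ends at 28, C#maj7 ends at 35.
Beat 30 falls within C#maj7.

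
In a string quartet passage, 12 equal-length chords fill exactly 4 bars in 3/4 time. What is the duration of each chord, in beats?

1 beat

4 bars × 3 beats/bar = 12 beats total.
12 beats ÷ 12 chords = 1 beats per chord.
(That is a quarter note.)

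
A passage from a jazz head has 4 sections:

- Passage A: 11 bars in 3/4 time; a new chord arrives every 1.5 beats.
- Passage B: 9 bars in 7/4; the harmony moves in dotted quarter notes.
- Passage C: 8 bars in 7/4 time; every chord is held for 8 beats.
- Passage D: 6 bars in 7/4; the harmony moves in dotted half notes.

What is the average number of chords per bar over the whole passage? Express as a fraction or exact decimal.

2.5 chords per bar

A: 11 × 3 = 33 beats ÷ 1.5 = 22 chords.
B: 9 × 7 = 63 beats ÷ 1.5 = 42 chords.
C: 8 × 7 = 56 beats ÷ 8 = 7 chords.
D: 6 × 7 = 42 beats ÷ 3 = 14 chords.
Overall: 85 chords over 34 bars → 85/34 = 2.5 chords per bar.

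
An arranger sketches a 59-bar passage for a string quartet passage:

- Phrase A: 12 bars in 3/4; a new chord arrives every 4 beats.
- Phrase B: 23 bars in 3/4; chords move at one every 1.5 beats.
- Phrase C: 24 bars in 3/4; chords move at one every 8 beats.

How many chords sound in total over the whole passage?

64 chords

A: 12 bars × 3 beats = 36 beats; 4 beats/chord → 9 chords.
B: 23 bars × 3 beats = 69 beats; 1.5 beats/chord → 46 chords.
C: 24 bars × 3 beats = 72 beats; 8 beats/chord → 9 chords.
Total: 9 + 46 + 9 = 64.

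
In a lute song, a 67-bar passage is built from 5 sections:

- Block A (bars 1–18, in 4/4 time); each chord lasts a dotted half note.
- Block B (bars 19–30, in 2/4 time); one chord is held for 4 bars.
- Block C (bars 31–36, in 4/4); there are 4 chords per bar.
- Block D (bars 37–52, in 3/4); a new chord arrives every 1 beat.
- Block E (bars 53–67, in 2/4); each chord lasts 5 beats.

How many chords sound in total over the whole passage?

A has 72 beats and chords last 3 each, so 24 chords.
B has 24 beats and chords last 8 each, so 3 chords.
C has 24 beats and chords last 1 each, so 24 chords.
D has 48 beats and chords last 1 each, so 48 chords.
E has 30 beats and chords last 5 each, so 6 chords.
Total: 24 + 3 + 24 + 48 + 6 = 105.

105 chords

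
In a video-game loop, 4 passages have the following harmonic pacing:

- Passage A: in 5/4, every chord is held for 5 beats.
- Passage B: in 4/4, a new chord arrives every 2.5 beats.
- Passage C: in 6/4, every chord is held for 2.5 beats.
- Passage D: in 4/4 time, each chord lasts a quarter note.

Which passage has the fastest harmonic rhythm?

Passage D

A: each chord is 5 beats in 5/4, so 1 per bar.
B: each chord is 2.5 beats in 4/4, so 1.6 per bar.
C: each chord is 2.5 beats in 6/4, so 2.4 per bar.
D: each chord is 1 beat in 4/4, so 4 per bar.
Fastest is D at 4 chords/bar.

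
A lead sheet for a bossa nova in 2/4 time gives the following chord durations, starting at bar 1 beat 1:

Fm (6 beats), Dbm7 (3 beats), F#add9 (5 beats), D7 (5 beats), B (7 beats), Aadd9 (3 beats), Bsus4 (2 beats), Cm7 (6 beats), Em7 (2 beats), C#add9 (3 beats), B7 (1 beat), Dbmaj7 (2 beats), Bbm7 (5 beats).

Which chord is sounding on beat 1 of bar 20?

Em7

Beat 1 of bar 20 is beat (20−1)×2 + 1 = 39 overall.
Running totals: Fm ends at 6, Dbm7 ends at 9, F#add9 ends at 14, D7 ends at 19, B ends at 26, Aadd9 ends at 29, Bsus4 ends at 31, Cm7 ends at 37, Em7 ends at 39.
Beat 39 falls within Em7.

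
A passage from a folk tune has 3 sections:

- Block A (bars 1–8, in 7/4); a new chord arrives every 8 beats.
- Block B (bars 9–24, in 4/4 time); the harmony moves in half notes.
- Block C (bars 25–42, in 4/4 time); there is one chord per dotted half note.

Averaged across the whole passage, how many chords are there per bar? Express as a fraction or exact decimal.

1.5 chords per bar

A: 8 × 7 = 56 beats ÷ 8 = 7 chords.
B: 16 × 4 = 64 beats ÷ 2 = 32 chords.
C: 18 × 4 = 72 beats ÷ 3 = 24 chords.
Overall: 63 chords over 42 bars → 63/42 = 1.5 chords per bar.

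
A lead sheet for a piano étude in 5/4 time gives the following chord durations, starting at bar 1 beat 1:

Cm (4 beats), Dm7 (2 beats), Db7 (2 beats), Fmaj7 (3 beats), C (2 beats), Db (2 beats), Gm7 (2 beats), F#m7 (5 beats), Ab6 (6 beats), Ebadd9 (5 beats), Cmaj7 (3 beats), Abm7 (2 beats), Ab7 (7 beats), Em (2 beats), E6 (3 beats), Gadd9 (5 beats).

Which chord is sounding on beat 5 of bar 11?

Gadd9

Beat 5 of bar 11 is beat (11−1)×5 + 5 = 55 overall.
Running totals: Cm ends at 4, Dm7 ends at 6, Db7 ends at 8, Fmaj7 ends at 11, C ends at 13, Db ends at 15, Gm7 ends at 17, F#m7 ends at 22, Ab6 ends at 28, Ebadd9 ends at 33, Cmaj7 ends at 36, Abm7 ends at 38, Ab7 ends at 45, Em ends at 47, E6 ends at 50, Gadd9 ends at 55.
Beat 55 falls within Gadd9.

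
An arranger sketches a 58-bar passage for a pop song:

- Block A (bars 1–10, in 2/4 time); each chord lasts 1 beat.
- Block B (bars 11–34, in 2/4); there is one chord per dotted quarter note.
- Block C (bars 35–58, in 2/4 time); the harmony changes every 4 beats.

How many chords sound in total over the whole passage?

A: 10 bars × 2 beats = 20 beats; 1 beat/chord → 20 chords.
B: 24 bars × 2 beats = 48 beats; 1.5 beats/chord → 32 chords.
C: 24 bars × 2 beats = 48 beats; 4 beats/chord → 12 chords.
Total: 20 + 32 + 12 = 64.

64 chords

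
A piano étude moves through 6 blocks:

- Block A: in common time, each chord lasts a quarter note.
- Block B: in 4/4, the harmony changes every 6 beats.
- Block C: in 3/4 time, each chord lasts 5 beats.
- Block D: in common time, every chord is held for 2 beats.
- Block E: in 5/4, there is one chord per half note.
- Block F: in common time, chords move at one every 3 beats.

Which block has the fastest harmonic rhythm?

A: each chord is 1 beat in 4/4, so 4 per bar.
B: each chord is 6 beats in 4/4, so 2/3 per bar.
C: each chord is 5 beats in 3/4, so 0.6 per bar.
D: each chord is 2 beats in 4/4, so 2 per bar.
E: each chord is 2 beats in 5/4, so 2.5 per bar.
F: each chord is 3 beats in 4/4, so 4/3 per bar.
Fastest is A at 4 chords/bar.

Block A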